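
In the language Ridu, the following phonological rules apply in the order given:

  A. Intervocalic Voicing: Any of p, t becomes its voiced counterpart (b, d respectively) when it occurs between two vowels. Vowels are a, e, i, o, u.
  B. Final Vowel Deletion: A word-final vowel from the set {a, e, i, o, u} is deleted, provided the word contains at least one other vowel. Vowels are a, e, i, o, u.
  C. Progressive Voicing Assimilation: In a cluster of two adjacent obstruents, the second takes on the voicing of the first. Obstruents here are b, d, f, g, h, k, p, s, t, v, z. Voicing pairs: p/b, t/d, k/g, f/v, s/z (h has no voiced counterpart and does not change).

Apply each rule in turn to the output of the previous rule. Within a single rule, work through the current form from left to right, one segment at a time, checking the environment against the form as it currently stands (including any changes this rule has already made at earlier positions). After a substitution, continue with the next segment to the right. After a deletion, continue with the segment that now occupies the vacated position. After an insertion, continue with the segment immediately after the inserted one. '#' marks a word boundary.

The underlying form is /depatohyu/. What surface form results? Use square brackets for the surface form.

[debadohy]

A Intervocalic Voicing: [depatohyu] → [debadohyu]
B Final Vowel Deletion: [debadohyu] → [debadohy]
C Progressive Voicing Assimilation: no change — [debadohy]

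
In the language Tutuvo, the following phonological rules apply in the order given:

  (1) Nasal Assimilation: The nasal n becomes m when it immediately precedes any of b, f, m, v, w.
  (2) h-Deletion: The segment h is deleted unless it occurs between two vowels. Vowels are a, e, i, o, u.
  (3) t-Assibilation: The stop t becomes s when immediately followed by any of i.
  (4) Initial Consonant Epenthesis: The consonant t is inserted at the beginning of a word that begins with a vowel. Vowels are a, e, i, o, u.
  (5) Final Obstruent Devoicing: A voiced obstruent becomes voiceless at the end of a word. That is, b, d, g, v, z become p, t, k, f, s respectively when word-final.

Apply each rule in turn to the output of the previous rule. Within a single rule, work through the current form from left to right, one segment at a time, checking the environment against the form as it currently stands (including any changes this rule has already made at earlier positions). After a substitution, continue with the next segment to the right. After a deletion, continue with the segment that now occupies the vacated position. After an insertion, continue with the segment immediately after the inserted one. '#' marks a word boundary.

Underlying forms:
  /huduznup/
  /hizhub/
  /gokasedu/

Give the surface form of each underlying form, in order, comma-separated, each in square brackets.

[tuduznup], [tizup], [gokasedu]

/huduznup/:
  (1) Nasal Assimilation: no change — [huduznup]
  (2) h-Deletion: [huduznup] → [uduznup]
  (3) t-Assibilation: no change — [uduznup]
  (4) Initial Consonant Epenthesis: [uduznup] → [tuduznup]
  (5) Final Obstruent Devoicing: no change — [tuduznup]
/hizhub/:
  (1) Nasal Assimilation: no change — [hizhub]
  (2) h-Deletion: [hizhub] → [izub]
  (3) t-Assibilation: no change — [izub]
  (4) Initial Consonant Epenthesis: [izub] → [tizub]
  (5) Final Obstruent Devoicing: [tizub] → [tizup]
/gokasedu/:
  (1) Nasal Assimilation: no change — [gokasedu]
  (2) h-Deletion: no change — [gokasedu]
  (3) t-Assibilation: no change — [gokasedu]
  (4) Initial Consonant Epenthesis: no change — [gokasedu]
  (5) Final Obstruent Devoicing: no change — [gokasedu]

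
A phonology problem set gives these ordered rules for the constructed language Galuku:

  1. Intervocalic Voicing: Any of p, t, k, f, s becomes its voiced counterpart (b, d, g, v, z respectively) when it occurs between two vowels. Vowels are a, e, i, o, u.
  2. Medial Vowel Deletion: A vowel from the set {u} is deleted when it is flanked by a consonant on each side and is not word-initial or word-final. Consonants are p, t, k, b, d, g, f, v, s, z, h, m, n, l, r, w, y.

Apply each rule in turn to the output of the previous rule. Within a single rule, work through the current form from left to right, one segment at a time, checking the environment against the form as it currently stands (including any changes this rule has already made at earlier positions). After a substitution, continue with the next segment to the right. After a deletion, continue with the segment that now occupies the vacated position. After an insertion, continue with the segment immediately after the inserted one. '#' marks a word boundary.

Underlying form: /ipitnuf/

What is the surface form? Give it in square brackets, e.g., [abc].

[ibitnf]

1 Intervocalic Voicing: [ipitnuf] → [ibitnuf]
2 Medial Vowel Deletion: [ibitnuf] → [ibitnf]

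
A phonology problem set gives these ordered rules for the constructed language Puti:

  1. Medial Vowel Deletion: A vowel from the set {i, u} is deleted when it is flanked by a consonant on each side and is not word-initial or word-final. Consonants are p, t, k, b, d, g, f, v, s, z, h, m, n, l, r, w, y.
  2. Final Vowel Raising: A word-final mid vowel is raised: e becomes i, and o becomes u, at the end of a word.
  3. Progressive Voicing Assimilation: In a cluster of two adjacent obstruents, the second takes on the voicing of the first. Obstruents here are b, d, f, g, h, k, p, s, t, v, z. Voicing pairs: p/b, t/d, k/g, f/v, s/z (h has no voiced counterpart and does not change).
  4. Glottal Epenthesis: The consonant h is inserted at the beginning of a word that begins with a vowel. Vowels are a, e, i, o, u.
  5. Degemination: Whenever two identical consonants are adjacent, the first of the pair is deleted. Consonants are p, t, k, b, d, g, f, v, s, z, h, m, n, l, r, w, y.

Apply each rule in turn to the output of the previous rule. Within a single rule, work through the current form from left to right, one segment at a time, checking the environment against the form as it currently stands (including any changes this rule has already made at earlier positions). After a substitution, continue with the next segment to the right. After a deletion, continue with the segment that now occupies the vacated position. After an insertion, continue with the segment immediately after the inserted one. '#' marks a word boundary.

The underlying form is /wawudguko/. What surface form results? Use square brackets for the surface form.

[wawdgu]

1 Medial Vowel Deletion: [wawudguko] → [wawdgko]
2 Final Vowel Raising: [wawdgko] → [wawdgku]
3 Progressive Voicing Assimilation: [wawdgku] → [wawdggu]
4 Glottal Epenthesis: no change — [wawdggu]
5 Degemination: [wawdggu] → [wawdgu]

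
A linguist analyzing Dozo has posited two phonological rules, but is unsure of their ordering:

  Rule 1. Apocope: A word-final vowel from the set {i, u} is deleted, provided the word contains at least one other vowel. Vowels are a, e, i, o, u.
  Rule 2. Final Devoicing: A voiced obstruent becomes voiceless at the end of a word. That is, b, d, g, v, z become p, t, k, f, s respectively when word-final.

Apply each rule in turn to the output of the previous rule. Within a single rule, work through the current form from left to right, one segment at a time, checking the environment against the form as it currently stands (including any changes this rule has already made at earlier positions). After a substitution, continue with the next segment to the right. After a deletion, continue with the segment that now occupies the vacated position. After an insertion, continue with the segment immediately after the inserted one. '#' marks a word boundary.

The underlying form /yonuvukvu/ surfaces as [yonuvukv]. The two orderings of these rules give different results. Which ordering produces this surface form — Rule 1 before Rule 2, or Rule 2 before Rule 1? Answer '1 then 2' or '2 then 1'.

Order 1 then 2:
  1 Apocope: [yonuvukvu] → [yonuvukv]
  2 Final Devoicing: [yonuvukv] → [yonuvukf]
  result: [yonuvukf]
Order 2 then 1:
  2 Final Devoicing: no change — [yonuvukvu]
  1 Apocope: [yonuvukvu] → [yonuvukv]
  result: [yonuvukv]

2 then 1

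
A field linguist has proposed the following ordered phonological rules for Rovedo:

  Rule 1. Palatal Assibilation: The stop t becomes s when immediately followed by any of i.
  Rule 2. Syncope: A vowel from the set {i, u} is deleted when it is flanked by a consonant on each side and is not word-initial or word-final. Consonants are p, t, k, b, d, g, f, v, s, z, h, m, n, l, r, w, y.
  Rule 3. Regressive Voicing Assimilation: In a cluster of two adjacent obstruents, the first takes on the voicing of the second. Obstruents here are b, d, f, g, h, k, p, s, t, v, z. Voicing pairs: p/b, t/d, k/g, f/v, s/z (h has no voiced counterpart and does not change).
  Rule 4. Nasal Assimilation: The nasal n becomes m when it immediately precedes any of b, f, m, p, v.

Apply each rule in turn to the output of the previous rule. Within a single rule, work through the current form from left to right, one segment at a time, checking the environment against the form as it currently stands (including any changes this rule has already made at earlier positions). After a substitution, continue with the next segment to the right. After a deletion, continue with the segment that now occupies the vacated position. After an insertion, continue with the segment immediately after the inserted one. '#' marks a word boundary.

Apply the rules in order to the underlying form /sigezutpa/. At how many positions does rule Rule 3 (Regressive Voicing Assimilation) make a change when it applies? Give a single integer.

2

Rule 1 Palatal Assibilation: no change — [sigezutpa]
Rule 2 Syncope: [sigezutpa] → [sgeztpa]
Rule 3 Regressive Voicing Assimilation: [sgeztpa] → [zgestpa]
Rule 4 Nasal Assimilation: no change — [zgestpa]
Rule Rule 3 changed 2 position(s).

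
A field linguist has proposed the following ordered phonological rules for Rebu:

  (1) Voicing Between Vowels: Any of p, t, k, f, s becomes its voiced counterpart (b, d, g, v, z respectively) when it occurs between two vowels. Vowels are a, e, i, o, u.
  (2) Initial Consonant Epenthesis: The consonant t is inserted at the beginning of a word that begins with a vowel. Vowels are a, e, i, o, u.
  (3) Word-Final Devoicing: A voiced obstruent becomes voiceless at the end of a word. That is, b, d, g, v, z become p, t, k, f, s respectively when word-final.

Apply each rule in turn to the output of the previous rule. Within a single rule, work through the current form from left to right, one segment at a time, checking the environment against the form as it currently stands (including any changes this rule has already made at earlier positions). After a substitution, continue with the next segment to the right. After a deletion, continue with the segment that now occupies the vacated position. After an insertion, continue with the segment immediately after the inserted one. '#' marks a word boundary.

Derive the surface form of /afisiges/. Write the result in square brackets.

[taviziges]

(1) Voicing Between Vowels: [afisiges] → [aviziges]
(2) Initial Consonant Epenthesis: [aviziges] → [taviziges]
(3) Word-Final Devoicing: no change — [taviziges]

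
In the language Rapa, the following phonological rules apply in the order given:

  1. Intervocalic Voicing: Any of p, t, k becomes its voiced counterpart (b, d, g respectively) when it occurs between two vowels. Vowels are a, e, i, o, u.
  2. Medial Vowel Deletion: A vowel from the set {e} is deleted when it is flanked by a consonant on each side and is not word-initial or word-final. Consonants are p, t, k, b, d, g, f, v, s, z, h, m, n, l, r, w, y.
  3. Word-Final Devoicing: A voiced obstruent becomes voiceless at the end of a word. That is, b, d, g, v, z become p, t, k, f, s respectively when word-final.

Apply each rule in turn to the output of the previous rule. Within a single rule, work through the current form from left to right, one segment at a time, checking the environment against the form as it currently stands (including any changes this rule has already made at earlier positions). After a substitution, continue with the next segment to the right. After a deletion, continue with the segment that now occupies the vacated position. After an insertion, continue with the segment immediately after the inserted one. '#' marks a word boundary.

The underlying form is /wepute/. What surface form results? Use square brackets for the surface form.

[wbude]

1 Intervocalic Voicing: [wepute] → [webude]
2 Medial Vowel Deletion: [webude] → [wbude]
3 Word-Final Devoicing: no change — [wbude]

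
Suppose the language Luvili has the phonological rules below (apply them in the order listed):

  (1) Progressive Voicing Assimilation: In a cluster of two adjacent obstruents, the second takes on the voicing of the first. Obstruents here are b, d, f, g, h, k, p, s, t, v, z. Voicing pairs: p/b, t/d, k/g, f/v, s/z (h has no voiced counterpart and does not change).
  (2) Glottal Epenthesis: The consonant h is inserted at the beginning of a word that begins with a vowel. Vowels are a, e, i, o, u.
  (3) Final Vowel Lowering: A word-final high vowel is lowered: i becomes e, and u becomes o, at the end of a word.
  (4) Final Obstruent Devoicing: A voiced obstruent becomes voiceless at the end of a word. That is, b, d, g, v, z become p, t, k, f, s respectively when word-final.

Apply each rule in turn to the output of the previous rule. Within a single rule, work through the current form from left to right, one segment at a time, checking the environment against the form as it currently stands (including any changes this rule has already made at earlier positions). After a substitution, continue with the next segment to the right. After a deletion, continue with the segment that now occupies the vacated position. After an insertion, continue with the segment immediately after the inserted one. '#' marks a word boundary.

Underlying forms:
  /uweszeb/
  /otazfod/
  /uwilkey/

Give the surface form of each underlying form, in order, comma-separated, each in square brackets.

[huwessep], [hotazvot], [huwilkey]

/uweszeb/:
  (1) Progressive Voicing Assimilation: [uweszeb] → [uwesseb]
  (2) Glottal Epenthesis: [uwesseb] → [huwesseb]
  (3) Final Vowel Lowering: no change — [huwesseb]
  (4) Final Obstruent Devoicing: [huwesseb] → [huwessep]
/otazfod/:
  (1) Progressive Voicing Assimilation: [otazfod] → [otazvod]
  (2) Glottal Epenthesis: [otazvod] → [hotazvod]
  (3) Final Vowel Lowering: no change — [hotazvod]
  (4) Final Obstruent Devoicing: [hotazvod] → [hotazvot]
/uwilkey/:
  (1) Progressive Voicing Assimilation: no change — [uwilkey]
  (2) Glottal Epenthesis: [uwilkey] → [huwilkey]
  (3) Final Vowel Lowering: no change — [huwilkey]
  (4) Final Obstruent Devoicing: no change — [huwilkey]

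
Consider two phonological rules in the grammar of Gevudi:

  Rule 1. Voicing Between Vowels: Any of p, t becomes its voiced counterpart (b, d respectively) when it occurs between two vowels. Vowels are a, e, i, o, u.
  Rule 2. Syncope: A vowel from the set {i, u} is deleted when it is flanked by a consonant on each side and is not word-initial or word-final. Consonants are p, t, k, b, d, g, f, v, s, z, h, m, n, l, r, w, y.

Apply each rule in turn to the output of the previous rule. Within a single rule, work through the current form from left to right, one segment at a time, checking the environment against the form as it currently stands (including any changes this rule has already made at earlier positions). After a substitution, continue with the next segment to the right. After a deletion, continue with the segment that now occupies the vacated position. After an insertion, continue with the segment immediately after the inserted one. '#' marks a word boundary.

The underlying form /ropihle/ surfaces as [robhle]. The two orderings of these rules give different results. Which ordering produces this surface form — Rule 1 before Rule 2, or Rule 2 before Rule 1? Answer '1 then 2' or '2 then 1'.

1 then 2

Order 1 then 2:
  1 Voicing Between Vowels: [ropihle] → [robihle]
  2 Syncope: [robihle] → [robhle]
  result: [robhle]
Order 2 then 1:
  2 Syncope: [ropihle] → [rophle]
  1 Voicing Between Vowels: no change — [rophle]
  result: [rophle]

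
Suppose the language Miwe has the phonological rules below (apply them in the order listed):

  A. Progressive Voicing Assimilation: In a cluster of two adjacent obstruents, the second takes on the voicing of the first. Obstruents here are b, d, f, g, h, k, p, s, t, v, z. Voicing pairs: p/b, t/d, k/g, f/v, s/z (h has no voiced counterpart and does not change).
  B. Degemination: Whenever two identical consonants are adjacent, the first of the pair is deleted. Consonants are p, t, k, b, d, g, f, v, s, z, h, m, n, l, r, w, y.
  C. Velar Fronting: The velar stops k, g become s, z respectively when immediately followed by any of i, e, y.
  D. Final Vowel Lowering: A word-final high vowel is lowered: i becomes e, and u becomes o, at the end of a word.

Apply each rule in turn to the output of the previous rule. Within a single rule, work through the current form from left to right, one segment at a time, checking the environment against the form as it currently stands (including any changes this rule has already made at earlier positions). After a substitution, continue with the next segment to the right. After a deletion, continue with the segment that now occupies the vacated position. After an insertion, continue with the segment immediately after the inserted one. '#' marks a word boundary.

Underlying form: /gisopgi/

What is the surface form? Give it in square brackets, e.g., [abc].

A Progressive Voicing Assimilation: [gisopgi] → [gisopki]
B Degemination: no change — [gisopki]
C Velar Fronting: [gisopki] → [zisopsi]
D Final Vowel Lowering: [zisopsi] → [zisopse]

[zisopse]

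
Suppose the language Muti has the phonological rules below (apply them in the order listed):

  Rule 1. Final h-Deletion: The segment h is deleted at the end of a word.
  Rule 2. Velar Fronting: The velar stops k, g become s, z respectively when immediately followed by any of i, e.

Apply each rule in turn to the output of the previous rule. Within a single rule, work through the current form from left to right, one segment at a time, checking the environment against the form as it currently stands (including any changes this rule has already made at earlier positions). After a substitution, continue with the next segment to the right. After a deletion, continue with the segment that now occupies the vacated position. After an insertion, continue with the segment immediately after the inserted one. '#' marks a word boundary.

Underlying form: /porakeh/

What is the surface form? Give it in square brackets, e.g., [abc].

[porase]

Rule 1 Final h-Deletion: [porakeh] → [porake]
Rule 2 Velar Fronting: [porake] → [porase]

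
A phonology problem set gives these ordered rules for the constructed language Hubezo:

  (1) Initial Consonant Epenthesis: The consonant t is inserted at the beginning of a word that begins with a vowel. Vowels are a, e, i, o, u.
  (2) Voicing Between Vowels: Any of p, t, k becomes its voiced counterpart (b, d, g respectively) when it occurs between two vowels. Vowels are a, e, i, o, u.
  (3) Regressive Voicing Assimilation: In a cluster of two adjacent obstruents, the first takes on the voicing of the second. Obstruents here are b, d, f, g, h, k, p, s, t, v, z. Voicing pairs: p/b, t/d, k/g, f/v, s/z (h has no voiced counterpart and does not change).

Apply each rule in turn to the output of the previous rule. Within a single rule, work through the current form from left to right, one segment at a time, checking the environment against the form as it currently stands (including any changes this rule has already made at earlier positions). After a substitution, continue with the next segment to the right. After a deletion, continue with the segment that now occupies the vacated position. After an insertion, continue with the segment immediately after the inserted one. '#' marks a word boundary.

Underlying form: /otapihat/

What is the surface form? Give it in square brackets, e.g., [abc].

[todabihat]

(1) Initial Consonant Epenthesis: [otapihat] → [totapihat]
(2) Voicing Between Vowels: [totapihat] → [todabihat]
(3) Regressive Voicing Assimilation: no change — [todabihat]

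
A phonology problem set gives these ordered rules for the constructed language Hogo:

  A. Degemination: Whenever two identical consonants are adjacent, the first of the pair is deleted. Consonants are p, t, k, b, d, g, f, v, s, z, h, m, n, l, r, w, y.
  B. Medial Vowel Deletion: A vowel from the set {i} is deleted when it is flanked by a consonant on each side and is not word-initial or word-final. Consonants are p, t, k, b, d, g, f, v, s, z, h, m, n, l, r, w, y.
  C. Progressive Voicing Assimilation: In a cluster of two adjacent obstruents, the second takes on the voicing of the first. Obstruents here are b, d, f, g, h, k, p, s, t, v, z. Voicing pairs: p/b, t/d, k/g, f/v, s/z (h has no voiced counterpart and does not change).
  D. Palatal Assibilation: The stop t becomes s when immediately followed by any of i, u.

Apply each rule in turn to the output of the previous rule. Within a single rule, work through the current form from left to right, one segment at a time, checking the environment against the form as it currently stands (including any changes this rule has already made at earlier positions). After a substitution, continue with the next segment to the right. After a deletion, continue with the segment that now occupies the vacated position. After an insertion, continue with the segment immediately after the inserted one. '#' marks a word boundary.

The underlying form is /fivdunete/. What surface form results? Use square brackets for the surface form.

[ffsunete]

A Degemination: no change — [fivdunete]
B Medial Vowel Deletion: [fivdunete] → [fvdunete]
C Progressive Voicing Assimilation: [fvdunete] → [fftunete]
D Palatal Assibilation: [fftunete] → [ffsunete]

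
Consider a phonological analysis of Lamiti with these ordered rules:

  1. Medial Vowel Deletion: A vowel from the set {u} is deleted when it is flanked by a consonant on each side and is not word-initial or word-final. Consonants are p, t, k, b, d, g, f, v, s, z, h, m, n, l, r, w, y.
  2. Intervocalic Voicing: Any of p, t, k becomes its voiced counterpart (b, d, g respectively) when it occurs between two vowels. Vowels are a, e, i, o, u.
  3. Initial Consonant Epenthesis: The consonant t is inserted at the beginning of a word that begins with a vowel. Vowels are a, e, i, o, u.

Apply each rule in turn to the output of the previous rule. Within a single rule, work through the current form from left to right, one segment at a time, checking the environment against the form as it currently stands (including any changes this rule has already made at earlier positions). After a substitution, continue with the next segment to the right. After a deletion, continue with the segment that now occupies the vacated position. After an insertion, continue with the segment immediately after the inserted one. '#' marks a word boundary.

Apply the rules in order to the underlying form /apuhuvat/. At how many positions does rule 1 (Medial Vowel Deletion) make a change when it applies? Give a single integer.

2

1 Medial Vowel Deletion: [apuhuvat] → [aphvat]
2 Intervocalic Voicing: no change — [aphvat]
3 Initial Consonant Epenthesis: [aphvat] → [taphvat]
Rule 1 changed 2 position(s).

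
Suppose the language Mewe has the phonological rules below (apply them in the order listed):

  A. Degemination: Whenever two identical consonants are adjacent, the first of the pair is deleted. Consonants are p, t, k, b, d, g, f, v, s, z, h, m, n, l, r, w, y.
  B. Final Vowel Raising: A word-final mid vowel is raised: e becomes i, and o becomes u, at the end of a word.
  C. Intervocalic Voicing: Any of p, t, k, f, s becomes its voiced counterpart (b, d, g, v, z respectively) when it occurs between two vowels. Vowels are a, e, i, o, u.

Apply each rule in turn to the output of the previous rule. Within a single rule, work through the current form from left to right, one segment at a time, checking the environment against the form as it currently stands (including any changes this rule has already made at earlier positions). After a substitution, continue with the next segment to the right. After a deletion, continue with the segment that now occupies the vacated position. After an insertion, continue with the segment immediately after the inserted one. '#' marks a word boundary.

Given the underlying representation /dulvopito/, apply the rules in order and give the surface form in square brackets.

[dulvobidu]

A Degemination: no change — [dulvopito]
B Final Vowel Raising: [dulvopito] → [dulvopitu]
C Intervocalic Voicing: [dulvopitu] → [dulvobidu]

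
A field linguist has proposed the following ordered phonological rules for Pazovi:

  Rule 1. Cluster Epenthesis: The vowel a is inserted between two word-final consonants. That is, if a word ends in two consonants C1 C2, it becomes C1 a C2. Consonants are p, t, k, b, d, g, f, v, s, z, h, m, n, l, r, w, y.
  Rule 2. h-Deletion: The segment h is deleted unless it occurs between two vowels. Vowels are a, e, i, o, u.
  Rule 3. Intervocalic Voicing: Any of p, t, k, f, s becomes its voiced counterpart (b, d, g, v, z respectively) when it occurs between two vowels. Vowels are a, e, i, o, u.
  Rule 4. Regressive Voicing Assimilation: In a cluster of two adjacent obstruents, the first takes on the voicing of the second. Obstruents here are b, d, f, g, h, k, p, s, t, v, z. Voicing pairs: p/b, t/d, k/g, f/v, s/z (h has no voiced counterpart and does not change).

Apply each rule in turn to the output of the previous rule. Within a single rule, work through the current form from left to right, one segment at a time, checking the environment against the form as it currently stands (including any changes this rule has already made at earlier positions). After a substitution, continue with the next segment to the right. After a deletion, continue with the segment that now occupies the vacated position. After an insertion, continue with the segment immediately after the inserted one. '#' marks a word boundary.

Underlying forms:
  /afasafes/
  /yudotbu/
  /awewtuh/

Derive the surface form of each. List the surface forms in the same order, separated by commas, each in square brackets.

/afasafes/:
  Rule 1 Cluster Epenthesis: no change — [afasafes]
  Rule 2 h-Deletion: no change — [afasafes]
  Rule 3 Intervocalic Voicing: [afasafes] → [avazaves]
  Rule 4 Regressive Voicing Assimilation: no change — [avazaves]
/yudotbu/:
  Rule 1 Cluster Epenthesis: no change — [yudotbu]
  Rule 2 h-Deletion: no change — [yudotbu]
  Rule 3 Intervocalic Voicing: no change — [yudotbu]
  Rule 4 Regressive Voicing Assimilation: [yudotbu] → [yudodbu]
/awewtuh/:
  Rule 1 Cluster Epenthesis: no change — [awewtuh]
  Rule 2 h-Deletion: [awewtuh] → [awewtu]
  Rule 3 Intervocalic Voicing: no change — [awewtu]
  Rule 4 Regressive Voicing Assimilation: no change — [awewtu]

[avazaves], [yudodbu], [awewtu]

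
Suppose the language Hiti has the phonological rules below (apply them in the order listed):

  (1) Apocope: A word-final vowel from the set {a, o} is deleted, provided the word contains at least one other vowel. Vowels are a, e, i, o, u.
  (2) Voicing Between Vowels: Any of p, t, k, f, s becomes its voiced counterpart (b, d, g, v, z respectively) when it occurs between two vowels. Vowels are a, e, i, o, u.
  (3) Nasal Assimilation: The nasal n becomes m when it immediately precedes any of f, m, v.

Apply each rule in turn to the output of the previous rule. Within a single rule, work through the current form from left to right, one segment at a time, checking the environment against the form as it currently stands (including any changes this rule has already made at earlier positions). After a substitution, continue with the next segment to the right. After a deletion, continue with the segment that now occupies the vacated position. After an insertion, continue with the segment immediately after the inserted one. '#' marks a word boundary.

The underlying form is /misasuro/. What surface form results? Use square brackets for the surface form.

(1) Apocope: [misasuro] → [misasur]
(2) Voicing Between Vowels: [misasur] → [mizazur]
(3) Nasal Assimilation: no change — [mizazur]

[mizazur]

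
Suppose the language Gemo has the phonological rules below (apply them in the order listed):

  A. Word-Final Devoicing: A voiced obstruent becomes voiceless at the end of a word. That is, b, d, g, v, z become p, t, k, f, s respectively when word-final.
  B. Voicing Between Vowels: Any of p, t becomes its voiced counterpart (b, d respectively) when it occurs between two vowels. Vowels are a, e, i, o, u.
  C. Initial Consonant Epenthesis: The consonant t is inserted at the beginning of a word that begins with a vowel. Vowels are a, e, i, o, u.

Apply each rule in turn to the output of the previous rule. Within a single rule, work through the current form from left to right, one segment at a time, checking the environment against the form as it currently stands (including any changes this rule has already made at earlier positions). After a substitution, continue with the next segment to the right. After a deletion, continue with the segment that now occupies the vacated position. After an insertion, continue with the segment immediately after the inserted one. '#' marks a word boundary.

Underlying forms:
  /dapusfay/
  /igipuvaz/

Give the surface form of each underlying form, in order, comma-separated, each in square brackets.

[dabusfay], [tigibuvas]

/dapusfay/:
  A Word-Final Devoicing: no change — [dapusfay]
  B Voicing Between Vowels: [dapusfay] → [dabusfay]
  C Initial Consonant Epenthesis: no change — [dabusfay]
/igipuvaz/:
  A Word-Final Devoicing: [igipuvaz] → [igipuvas]
  B Voicing Between Vowels: [igipuvas] → [igibuvas]
  C Initial Consonant Epenthesis: [igibuvas] → [tigibuvas]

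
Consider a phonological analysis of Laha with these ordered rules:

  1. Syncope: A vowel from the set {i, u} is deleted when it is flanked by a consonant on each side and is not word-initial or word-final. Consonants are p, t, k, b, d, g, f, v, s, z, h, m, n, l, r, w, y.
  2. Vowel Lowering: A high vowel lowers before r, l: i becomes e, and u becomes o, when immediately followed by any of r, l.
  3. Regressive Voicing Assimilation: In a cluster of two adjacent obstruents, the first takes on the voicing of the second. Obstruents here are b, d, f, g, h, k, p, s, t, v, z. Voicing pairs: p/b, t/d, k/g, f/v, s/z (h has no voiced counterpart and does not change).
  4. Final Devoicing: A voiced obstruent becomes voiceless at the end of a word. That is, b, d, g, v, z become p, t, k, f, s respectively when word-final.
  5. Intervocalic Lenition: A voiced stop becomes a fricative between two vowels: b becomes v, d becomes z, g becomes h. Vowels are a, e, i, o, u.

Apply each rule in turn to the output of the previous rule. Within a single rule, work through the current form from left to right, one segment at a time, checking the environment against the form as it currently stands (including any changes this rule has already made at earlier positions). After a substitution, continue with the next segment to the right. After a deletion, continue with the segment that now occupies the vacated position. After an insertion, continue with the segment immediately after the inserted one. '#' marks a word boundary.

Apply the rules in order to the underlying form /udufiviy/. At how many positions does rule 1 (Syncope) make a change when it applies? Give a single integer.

1 Syncope: [udufiviy] → [udfvy]
2 Vowel Lowering: no change — [udfvy]
3 Regressive Voicing Assimilation: [udfvy] → [utvvy]
4 Final Devoicing: no change — [utvvy]
5 Intervocalic Lenition: no change — [utvvy]
Rule 1 changed 3 position(s).

3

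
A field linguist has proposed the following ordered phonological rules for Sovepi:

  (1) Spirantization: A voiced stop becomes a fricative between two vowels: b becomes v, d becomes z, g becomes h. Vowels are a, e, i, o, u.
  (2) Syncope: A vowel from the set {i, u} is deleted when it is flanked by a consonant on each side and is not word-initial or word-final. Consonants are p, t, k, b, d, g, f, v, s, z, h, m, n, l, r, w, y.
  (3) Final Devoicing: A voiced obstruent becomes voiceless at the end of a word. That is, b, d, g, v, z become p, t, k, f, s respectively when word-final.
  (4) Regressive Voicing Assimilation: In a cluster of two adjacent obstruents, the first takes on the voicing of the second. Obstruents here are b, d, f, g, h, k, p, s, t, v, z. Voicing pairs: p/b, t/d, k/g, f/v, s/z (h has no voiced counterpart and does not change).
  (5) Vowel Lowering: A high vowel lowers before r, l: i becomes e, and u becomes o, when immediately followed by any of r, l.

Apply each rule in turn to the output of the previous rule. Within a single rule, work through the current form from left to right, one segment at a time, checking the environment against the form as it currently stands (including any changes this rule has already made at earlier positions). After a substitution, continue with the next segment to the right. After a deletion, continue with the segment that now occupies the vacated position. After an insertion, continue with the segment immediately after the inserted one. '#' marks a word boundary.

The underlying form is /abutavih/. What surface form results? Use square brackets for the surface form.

(1) Spirantization: [abutavih] → [avutavih]
(2) Syncope: [avutavih] → [avtavh]
(3) Final Devoicing: no change — [avtavh]
(4) Regressive Voicing Assimilation: [avtavh] → [aftafh]
(5) Vowel Lowering: no change — [aftafh]

[aftafh]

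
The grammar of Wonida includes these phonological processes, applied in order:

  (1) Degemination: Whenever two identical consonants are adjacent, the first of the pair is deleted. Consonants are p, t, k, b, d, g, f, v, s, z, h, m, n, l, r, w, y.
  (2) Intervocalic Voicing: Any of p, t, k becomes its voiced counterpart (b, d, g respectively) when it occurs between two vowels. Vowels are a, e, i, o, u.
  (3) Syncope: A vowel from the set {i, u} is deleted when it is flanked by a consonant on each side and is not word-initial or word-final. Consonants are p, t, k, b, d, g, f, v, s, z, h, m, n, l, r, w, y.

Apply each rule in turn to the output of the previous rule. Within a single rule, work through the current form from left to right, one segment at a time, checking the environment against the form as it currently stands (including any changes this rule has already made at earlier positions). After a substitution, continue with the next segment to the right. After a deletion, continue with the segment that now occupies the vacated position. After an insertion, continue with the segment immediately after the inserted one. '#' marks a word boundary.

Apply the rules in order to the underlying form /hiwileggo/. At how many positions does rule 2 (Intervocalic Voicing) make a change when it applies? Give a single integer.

0

(1) Degemination: [hiwileggo] → [hiwilego]
(2) Intervocalic Voicing: no change — [hiwilego]
(3) Syncope: [hiwilego] → [hwlego]
Rule 2 changed 0 position(s).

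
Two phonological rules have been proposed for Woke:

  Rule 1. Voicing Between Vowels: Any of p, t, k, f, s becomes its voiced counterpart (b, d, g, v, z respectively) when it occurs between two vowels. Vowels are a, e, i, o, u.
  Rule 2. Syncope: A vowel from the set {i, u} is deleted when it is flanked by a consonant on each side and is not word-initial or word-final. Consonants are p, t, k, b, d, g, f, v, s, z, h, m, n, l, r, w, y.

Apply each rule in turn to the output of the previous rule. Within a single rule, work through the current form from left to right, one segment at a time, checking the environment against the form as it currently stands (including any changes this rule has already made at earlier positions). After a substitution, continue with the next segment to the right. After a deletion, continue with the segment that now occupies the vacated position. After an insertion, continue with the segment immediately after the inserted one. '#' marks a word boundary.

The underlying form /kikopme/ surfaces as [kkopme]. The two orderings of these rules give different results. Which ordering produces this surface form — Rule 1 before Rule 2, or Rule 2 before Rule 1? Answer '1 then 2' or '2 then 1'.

2 then 1

Order 1 then 2:
  1 Voicing Between Vowels: [kikopme] → [kigopme]
  2 Syncope: [kigopme] → [kgopme]
  result: [kgopme]
Order 2 then 1:
  2 Syncope: [kikopme] → [kkopme]
  1 Voicing Between Vowels: no change — [kkopme]
  result: [kkopme]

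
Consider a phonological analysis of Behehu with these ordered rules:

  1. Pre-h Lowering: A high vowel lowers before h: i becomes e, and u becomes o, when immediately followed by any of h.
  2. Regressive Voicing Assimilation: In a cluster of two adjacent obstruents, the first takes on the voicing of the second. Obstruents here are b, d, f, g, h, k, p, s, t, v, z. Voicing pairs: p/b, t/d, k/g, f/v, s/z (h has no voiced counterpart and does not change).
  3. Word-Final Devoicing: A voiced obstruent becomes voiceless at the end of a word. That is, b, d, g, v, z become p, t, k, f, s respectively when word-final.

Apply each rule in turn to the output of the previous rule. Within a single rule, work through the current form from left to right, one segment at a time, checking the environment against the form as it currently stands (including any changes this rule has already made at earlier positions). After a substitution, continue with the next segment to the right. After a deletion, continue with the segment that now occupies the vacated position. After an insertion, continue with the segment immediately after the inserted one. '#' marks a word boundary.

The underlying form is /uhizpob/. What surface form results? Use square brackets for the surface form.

1 Pre-h Lowering: [uhizpob] → [ohizpob]
2 Regressive Voicing Assimilation: [ohizpob] → [ohispob]
3 Word-Final Devoicing: [ohispob] → [ohispop]

[ohispop]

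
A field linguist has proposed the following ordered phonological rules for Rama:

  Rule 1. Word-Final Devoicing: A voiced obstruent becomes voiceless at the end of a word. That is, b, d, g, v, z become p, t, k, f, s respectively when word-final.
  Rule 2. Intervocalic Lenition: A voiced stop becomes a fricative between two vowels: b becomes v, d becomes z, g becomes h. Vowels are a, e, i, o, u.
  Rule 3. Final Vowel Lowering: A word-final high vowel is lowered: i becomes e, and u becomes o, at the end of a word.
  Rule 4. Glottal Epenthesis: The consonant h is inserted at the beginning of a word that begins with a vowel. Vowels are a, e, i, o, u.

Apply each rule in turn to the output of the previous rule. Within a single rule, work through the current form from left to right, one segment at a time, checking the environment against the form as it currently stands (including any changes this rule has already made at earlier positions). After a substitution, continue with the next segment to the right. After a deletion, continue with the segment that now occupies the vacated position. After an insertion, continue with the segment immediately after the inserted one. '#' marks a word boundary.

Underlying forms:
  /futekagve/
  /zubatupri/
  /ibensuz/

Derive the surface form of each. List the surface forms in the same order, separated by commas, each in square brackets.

[futekagve], [zuvatupre], [hivensus]

/futekagve/:
  Rule 1 Word-Final Devoicing: no change — [futekagve]
  Rule 2 Intervocalic Lenition: no change — [futekagve]
  Rule 3 Final Vowel Lowering: no change — [futekagve]
  Rule 4 Glottal Epenthesis: no change — [futekagve]
/zubatupri/:
  Rule 1 Word-Final Devoicing: no change — [zubatupri]
  Rule 2 Intervocalic Lenition: [zubatupri] → [zuvatupri]
  Rule 3 Final Vowel Lowering: [zuvatupri] → [zuvatupre]
  Rule 4 Glottal Epenthesis: no change — [zuvatupre]
/ibensuz/:
  Rule 1 Word-Final Devoicing: [ibensuz] → [ibensus]
  Rule 2 Intervocalic Lenition: [ibensus] → [ivensus]
  Rule 3 Final Vowel Lowering: no change — [ivensus]
  Rule 4 Glottal Epenthesis: [ivensus] → [hivensus]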